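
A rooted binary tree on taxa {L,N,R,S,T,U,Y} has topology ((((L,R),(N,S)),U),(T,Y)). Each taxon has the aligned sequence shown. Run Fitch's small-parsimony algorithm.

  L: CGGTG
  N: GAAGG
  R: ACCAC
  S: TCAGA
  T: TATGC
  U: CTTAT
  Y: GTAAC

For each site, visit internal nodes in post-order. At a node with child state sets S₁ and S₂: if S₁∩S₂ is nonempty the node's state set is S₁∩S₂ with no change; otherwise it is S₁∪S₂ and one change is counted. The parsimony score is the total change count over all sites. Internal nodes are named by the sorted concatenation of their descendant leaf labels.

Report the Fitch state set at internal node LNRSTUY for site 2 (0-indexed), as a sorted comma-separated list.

A,T

LR@0: {C} ∪ {A} = {A,C} (union, +1)
NS@0: {G} ∪ {T} = {G,T} (union, +1)
LNRS@0: {A,C} ∪ {G,T} = {A,C,G,T} (union, +1)
LNRSU@0: {A,C,G,T} ∩ {C} = {C} (intersection, +0)
TY@0: {T} ∪ {G} = {G,T} (union, +1)
LNRSTUY@0: {C} ∪ {G,T} = {C,G,T} (union, +1)
LR@1: {G} ∪ {C} = {C,G} (union, +1)
NS@1: {A} ∪ {C} = {A,C} (union, +1)
LNRS@1: {C,G} ∩ {A,C} = {C} (intersection, +0)
LNRSU@1: {C} ∪ {T} = {C,T} (union, +1)
TY@1: {A} ∪ {T} = {A,T} (union, +1)
LNRSTUY@1: {C,T} ∩ {A,T} = {T} (intersection, +0)
LR@2: {G} ∪ {C} = {C,G} (union, +1)
NS@2: {A} ∩ {A} = {A} (intersection, +0)
LNRS@2: {C,G} ∪ {A} = {A,C,G} (union, +1)
LNRSU@2: {A,C,G} ∪ {T} = {A,C,G,T} (union, +1)
TY@2: {T} ∪ {A} = {A,T} (union, +1)
LNRSTUY@2: {A,C,G,T} ∩ {A,T} = {A,T} (intersection, +0)
LR@3: {T} ∪ {A} = {A,T} (union, +1)
NS@3: {G} ∩ {G} = {G} (intersection, +0)
LNRS@3: {A,T} ∪ {G} = {A,G,T} (union, +1)
LNRSU@3: {A,G,T} ∩ {A} = {A} (intersection, +0)
TY@3: {G} ∪ {A} = {A,G} (union, +1)
LNRSTUY@3: {A} ∩ {A,G} = {A} (intersection, +0)
LR@4: {G} ∪ {C} = {C,G} (union, +1)
NS@4: {G} ∪ {A} = {A,G} (union, +1)
LNRS@4: {C,G} ∩ {A,G} = {G} (intersection, +0)
LNRSU@4: {G} ∪ {T} = {G,T} (union, +1)
TY@4: {C} ∩ {C} = {C} (intersection, +0)
LNRSTUY@4: {G,T} ∪ {C} = {C,G,T} (union, +1)
per-site changes: [5, 4, 4, 3, 4]; total = 20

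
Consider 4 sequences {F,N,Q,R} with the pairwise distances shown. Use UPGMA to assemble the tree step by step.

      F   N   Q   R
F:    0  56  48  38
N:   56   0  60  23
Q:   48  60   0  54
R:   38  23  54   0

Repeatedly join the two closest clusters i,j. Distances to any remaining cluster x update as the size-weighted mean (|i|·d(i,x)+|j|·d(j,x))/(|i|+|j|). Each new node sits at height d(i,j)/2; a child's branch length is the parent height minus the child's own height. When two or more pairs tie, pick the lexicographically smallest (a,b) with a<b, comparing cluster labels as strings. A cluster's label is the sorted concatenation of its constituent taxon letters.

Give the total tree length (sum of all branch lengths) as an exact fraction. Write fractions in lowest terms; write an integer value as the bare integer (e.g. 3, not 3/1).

89

iteration 1: select N,R (d=23); attach at lengths (23/2, 23/2); label the merged cluster NR
  updated: d(F,NR)=47, d(NR,Q)=57
iteration 2: select F,NR (d=47); attach at lengths (47/2, 12); label the merged cluster FNR
  updated: d(FNR,Q)=54
iteration 3: select FNR,Q (d=54); attach at lengths (7/2, 27); label the merged cluster FNQR
final tree: ((F:47/2,(N:23/2,R:23/2):12):7/2,Q:27)
total length: 89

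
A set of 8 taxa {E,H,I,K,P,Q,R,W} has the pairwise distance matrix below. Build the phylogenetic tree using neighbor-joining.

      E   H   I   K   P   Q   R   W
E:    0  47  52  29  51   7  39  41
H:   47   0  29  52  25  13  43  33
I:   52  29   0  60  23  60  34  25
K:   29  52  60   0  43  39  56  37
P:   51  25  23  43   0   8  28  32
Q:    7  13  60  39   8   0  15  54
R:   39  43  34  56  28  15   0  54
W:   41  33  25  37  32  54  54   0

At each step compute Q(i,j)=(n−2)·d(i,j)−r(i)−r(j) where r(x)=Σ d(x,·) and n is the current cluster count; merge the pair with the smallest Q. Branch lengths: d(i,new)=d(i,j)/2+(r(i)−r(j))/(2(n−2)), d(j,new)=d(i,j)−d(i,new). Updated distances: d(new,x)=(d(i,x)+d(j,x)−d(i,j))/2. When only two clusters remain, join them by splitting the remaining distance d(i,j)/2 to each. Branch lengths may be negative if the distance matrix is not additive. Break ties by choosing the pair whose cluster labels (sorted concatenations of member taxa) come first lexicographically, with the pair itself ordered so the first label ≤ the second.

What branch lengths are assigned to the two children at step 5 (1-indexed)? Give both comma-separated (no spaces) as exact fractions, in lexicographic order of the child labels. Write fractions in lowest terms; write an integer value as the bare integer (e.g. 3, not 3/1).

step 1: merge (E,Q) at d=7, Q=-420; branch lengths E→28/3, Q→-7/3; new cluster EQ
  updated: d(EQ,H)=53/2, d(EQ,I)=105/2, d(EQ,K)=61/2, d(EQ,P)=26, d(EQ,R)=47/2, d(EQ,W)=44
step 2: merge (EQ,K) at d=61/2, Q=-329; branch lengths EQ→77/10, K→114/5; new cluster EKQ
  updated: d(EKQ,H)=24, d(EKQ,I)=41, d(EKQ,P)=77/4, d(EKQ,R)=49/2, d(EKQ,W)=101/4
step 3: merge (I,W) at d=25, Q=-885/4; branch lengths I→331/32, W→469/32; new cluster IW
  updated: d(EKQ,IW)=165/8, d(H,IW)=37/2, d(IW,P)=15, d(IW,R)=63/2
step 4: merge (EKQ,R) at d=49/2, Q=-1135/8; branch lengths EKQ→93/16, R→299/16; new cluster EKQR
  updated: d(EKQR,H)=85/4, d(EKQR,IW)=221/16, d(EKQR,P)=91/8
step 5: merge (EKQR,P) at d=91/8, Q=-1201/16; branch lengths EKQR→285/64, P→443/64; new cluster EKPQR
  updated: d(EKPQR,H)=279/16, d(EKPQR,IW)=279/32
step 6: merge (EKPQR,H) at d=279/16, Q=-1429/32; branch lengths EKPQR→245/64, H→871/64; new cluster EHKPQR
  updated: d(EHKPQR,IW)=313/64
step 7: merge (EHKPQR,IW) at d=313/64; branch lengths EHKPQR→313/128, IW→313/128; new cluster EHIKPQRW
final tree: ((((((E:28/3,Q:-7/3):77/10,K:114/5):93/16,R:299/16):285/64,P:443/64):245/64,H:871/64):313/128,(I:331/32,W:469/32):313/128)
total length: 7725/64

285/64,443/64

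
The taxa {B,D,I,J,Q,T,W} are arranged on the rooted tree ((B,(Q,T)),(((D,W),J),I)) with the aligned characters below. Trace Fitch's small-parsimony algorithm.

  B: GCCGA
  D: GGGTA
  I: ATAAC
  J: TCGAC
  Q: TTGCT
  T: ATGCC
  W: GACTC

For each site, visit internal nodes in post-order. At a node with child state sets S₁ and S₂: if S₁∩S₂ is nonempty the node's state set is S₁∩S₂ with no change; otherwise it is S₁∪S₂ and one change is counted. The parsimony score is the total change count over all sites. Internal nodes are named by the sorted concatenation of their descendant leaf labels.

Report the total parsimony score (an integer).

QT@0: {T} ∪ {A} = {A,T} (union, +1)
BQT@0: {G} ∪ {A,T} = {A,G,T} (union, +1)
DW@0: {G} ∩ {G} = {G} (intersection, +0)
DJW@0: {G} ∪ {T} = {G,T} (union, +1)
DIJW@0: {G,T} ∪ {A} = {A,G,T} (union, +1)
BDIJQTW@0: {A,G,T} ∩ {A,G,T} = {A,G,T} (intersection, +0)
QT@1: {T} ∩ {T} = {T} (intersection, +0)
BQT@1: {C} ∪ {T} = {C,T} (union, +1)
DW@1: {G} ∪ {A} = {A,G} (union, +1)
DJW@1: {A,G} ∪ {C} = {A,C,G} (union, +1)
DIJW@1: {A,C,G} ∪ {T} = {A,C,G,T} (union, +1)
BDIJQTW@1: {C,T} ∩ {A,C,G,T} = {C,T} (intersection, +0)
QT@2: {G} ∩ {G} = {G} (intersection, +0)
BQT@2: {C} ∪ {G} = {C,G} (union, +1)
DW@2: {G} ∪ {C} = {C,G} (union, +1)
DJW@2: {C,G} ∩ {G} = {G} (intersection, +0)
DIJW@2: {G} ∪ {A} = {A,G} (union, +1)
BDIJQTW@2: {C,G} ∩ {A,G} = {G} (intersection, +0)
QT@3: {C} ∩ {C} = {C} (intersection, +0)
BQT@3: {G} ∪ {C} = {C,G} (union, +1)
DW@3: {T} ∩ {T} = {T} (intersection, +0)
DJW@3: {T} ∪ {A} = {A,T} (union, +1)
DIJW@3: {A,T} ∩ {A} = {A} (intersection, +0)
BDIJQTW@3: {C,G} ∪ {A} = {A,C,G} (union, +1)
QT@4: {T} ∪ {C} = {C,T} (union, +1)
BQT@4: {A} ∪ {C,T} = {A,C,T} (union, +1)
DW@4: {A} ∪ {C} = {A,C} (union, +1)
DJW@4: {A,C} ∩ {C} = {C} (intersection, +0)
DIJW@4: {C} ∩ {C} = {C} (intersection, +0)
BDIJQTW@4: {A,C,T} ∩ {C} = {C} (intersection, +0)
per-site changes: [4, 4, 3, 3, 3]; total = 17

17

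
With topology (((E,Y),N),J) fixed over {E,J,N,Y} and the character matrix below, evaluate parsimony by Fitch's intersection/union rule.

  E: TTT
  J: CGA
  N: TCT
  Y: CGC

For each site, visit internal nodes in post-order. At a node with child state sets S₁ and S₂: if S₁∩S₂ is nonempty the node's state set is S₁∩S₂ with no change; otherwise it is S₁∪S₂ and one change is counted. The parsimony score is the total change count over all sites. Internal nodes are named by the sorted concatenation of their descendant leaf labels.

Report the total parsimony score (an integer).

EY@0: {T} ∪ {C} = {C,T} (union, +1)
ENY@0: {C,T} ∩ {T} = {T} (intersection, +0)
EJNY@0: {T} ∪ {C} = {C,T} (union, +1)
EY@1: {T} ∪ {G} = {G,T} (union, +1)
ENY@1: {G,T} ∪ {C} = {C,G,T} (union, +1)
EJNY@1: {C,G,T} ∩ {G} = {G} (intersection, +0)
EY@2: {T} ∪ {C} = {C,T} (union, +1)
ENY@2: {C,T} ∩ {T} = {T} (intersection, +0)
EJNY@2: {T} ∪ {A} = {A,T} (union, +1)
per-site changes: [2, 2, 2]; total = 6

6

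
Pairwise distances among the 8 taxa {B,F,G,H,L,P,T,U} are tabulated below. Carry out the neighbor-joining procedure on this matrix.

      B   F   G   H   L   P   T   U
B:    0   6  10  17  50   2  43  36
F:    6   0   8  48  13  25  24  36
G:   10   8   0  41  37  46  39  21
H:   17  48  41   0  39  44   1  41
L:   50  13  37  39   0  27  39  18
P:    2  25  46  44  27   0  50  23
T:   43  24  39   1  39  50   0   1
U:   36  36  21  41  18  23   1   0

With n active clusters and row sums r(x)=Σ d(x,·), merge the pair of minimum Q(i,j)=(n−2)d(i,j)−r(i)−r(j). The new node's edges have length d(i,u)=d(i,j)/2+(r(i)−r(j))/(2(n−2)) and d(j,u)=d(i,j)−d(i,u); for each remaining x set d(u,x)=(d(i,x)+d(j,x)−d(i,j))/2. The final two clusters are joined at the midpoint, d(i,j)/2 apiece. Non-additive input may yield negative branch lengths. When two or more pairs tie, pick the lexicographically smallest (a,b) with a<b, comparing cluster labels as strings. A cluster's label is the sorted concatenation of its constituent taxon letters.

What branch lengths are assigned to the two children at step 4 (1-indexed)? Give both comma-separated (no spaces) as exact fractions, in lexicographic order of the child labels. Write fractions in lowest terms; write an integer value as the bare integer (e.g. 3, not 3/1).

23/4,49/4

1. join H+T (d=1, Q=-422) ⇒ HT; edges |H|=10/3, |T|=-7/3
  updated: d(B,HT)=59/2, d(F,HT)=71/2, d(G,HT)=79/2, d(HT,L)=77/2, d(HT,P)=93/2, d(HT,U)=41/2
2. join B+P (d=2, Q=-293) ⇒ BP; edges |B|=-13/5, |P|=23/5
  updated: d(BP,F)=29/2, d(BP,G)=27, d(BP,HT)=37, d(BP,L)=75/2, d(BP,U)=57/2
3. join HT+U (d=41/2, Q=-213) ⇒ HTU; edges |HT|=129/8, |U|=35/8
  updated: d(BP,HTU)=45/2, d(F,HTU)=51/2, d(G,HTU)=20, d(HTU,L)=18
4. join HTU+L (d=18, Q=-275/2) ⇒ HLTU; edges |HTU|=23/4, |L|=49/4
  updated: d(BP,HLTU)=21, d(F,HLTU)=41/4, d(G,HLTU)=39/2
5. join BP+HLTU (d=21, Q=-285/4) ⇒ BHLPTU; edges |BP|=215/16, |HLTU|=121/16
  updated: d(BHLPTU,F)=15/8, d(BHLPTU,G)=51/4
6. join BHLPTU+F (d=15/8, Q=-181/8) ⇒ BFHLPTU; edges |BHLPTU|=53/16, |F|=-23/16
  updated: d(BFHLPTU,G)=151/16
7. join BFHLPTU+G (d=151/16) ⇒ BFGHLPTU; edges |BFHLPTU|=151/32, |G|=151/32
final tree: ((((B:-13/5,P:23/5):215/16,(((H:10/3,T:-7/3):129/8,U:35/8):23/4,L:49/4):121/16):53/16,F:-23/16):151/32,G:151/32)
total length: 1181/16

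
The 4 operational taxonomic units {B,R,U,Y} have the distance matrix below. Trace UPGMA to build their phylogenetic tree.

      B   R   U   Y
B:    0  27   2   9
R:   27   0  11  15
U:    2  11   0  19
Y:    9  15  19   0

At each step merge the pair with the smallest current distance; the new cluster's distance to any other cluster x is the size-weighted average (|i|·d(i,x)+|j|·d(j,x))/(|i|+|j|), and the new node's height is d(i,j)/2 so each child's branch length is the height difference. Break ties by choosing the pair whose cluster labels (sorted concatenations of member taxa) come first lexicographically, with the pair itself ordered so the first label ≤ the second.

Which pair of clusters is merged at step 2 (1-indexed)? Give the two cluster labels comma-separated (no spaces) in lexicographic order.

BU,Y

1. join B+U (d=2) ⇒ BU; edges |B|=1, |U|=1
  updated: d(BU,R)=19, d(BU,Y)=14
2. join BU+Y (d=14) ⇒ BUY; edges |BU|=6, |Y|=7
  updated: d(BUY,R)=53/3
3. join BUY+R (d=53/3) ⇒ BRUY; edges |BUY|=11/6, |R|=53/6
final tree: (((B:1,U:1):6,Y:7):11/6,R:53/6)
total length: 77/3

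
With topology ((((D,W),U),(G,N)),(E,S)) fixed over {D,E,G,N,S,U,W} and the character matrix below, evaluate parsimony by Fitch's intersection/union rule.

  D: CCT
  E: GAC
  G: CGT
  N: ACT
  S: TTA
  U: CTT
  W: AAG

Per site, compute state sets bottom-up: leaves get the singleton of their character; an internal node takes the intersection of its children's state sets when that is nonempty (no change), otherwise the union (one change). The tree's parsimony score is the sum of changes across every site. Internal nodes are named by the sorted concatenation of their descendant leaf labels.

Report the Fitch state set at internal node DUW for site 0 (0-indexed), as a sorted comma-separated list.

[col 0] DW: children D:{C}, W:{A} ∪→ {A,C}; cost 1
[col 0] DUW: children DW:{A,C}, U:{C} ∩→ {C}; cost 0
[col 0] GN: children G:{C}, N:{A} ∪→ {A,C}; cost 1
[col 0] DGNUW: children DUW:{C}, GN:{A,C} ∩→ {C}; cost 0
[col 0] ES: children E:{G}, S:{T} ∪→ {G,T}; cost 1
[col 0] DEGNSUW: children DGNUW:{C}, ES:{G,T} ∪→ {C,G,T}; cost 1
[col 1] DW: children D:{C}, W:{A} ∪→ {A,C}; cost 1
[col 1] DUW: children DW:{A,C}, U:{T} ∪→ {A,C,T}; cost 1
[col 1] GN: children G:{G}, N:{C} ∪→ {C,G}; cost 1
[col 1] DGNUW: children DUW:{A,C,T}, GN:{C,G} ∩→ {C}; cost 0
[col 1] ES: children E:{A}, S:{T} ∪→ {A,T}; cost 1
[col 1] DEGNSUW: children DGNUW:{C}, ES:{A,T} ∪→ {A,C,T}; cost 1
[col 2] DW: children D:{T}, W:{G} ∪→ {G,T}; cost 1
[col 2] DUW: children DW:{G,T}, U:{T} ∩→ {T}; cost 0
[col 2] GN: children G:{T}, N:{T} ∩→ {T}; cost 0
[col 2] DGNUW: children DUW:{T}, GN:{T} ∩→ {T}; cost 0
[col 2] ES: children E:{C}, S:{A} ∪→ {A,C}; cost 1
[col 2] DEGNSUW: children DGNUW:{T}, ES:{A,C} ∪→ {A,C,T}; cost 1
per-site changes: [4, 5, 3]; total = 12

C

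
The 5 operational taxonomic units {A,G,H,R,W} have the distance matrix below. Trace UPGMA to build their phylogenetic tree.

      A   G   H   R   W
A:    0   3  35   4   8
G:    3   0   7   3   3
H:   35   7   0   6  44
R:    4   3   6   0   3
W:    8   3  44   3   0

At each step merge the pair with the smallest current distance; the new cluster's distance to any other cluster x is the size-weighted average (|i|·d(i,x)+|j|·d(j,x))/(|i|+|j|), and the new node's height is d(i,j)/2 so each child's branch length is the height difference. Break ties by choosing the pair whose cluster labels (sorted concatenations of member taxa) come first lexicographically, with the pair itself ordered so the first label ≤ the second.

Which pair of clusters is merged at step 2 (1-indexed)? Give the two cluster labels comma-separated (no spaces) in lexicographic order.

R,W

step 1: merge (A,G) at d=3; branch lengths A→3/2, G→3/2; new cluster AG
  updated: d(AG,H)=21, d(AG,R)=7/2, d(AG,W)=11/2
step 2: merge (R,W) at d=3; branch lengths R→3/2, W→3/2; new cluster RW
  updated: d(AG,RW)=9/2, d(H,RW)=25
step 3: merge (AG,RW) at d=9/2; branch lengths AG→3/4, RW→3/4; new cluster AGRW
  updated: d(AGRW,H)=23
step 4: merge (AGRW,H) at d=23; branch lengths AGRW→37/4, H→23/2; new cluster AGHRW
final tree: (((A:3/2,G:3/2):3/4,(R:3/2,W:3/2):3/4):37/4,H:23/2)
total length: 113/4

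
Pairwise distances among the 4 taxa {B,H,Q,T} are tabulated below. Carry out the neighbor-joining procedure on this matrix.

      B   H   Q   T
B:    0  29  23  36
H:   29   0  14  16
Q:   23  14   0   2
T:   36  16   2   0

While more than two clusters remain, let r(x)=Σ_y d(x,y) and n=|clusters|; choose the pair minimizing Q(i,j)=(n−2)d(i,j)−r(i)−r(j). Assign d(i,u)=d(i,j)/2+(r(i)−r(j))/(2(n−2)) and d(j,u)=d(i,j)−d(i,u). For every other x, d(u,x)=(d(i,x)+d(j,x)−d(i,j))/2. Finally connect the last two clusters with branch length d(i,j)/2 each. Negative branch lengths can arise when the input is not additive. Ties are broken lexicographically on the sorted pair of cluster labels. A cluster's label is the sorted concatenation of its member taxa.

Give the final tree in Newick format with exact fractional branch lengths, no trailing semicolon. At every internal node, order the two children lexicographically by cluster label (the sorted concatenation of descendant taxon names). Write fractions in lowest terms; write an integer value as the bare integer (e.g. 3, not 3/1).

(((B:87/4,H:29/4):27/4,Q:-11/4):19/8,T:19/8)

1. join B+H (d=29, Q=-89) ⇒ BH; edges |B|=87/4, |H|=29/4
  updated: d(BH,Q)=4, d(BH,T)=23/2
2. join BH+Q (d=4, Q=-35/2) ⇒ BHQ; edges |BH|=27/4, |Q|=-11/4
  updated: d(BHQ,T)=19/4
3. join BHQ+T (d=19/4) ⇒ BHQT; edges |BHQ|=19/8, |T|=19/8
final tree: (((B:87/4,H:29/4):27/4,Q:-11/4):19/8,T:19/8)
total length: 151/4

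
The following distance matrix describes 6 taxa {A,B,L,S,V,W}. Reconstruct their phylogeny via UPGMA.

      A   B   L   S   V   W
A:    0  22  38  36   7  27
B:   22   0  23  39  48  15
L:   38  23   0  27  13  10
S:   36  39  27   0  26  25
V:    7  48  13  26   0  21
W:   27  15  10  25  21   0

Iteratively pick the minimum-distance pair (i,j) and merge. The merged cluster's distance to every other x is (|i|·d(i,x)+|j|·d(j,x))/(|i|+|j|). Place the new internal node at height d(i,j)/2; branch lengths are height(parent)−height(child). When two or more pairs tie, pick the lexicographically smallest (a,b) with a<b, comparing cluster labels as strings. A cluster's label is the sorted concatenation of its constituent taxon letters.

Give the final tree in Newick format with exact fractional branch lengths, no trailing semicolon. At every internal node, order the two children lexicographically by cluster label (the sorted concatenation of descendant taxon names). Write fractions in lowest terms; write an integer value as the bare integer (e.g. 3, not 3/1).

(((A:7/2,V:7/2):127/12,(B:19/2,(L:5,W:5):9/2):55/12):73/60,S:153/10)

1. join A+V (d=7) ⇒ AV; edges |A|=7/2, |V|=7/2
  updated: d(AV,B)=35, d(AV,L)=51/2, d(AV,S)=31, d(AV,W)=24
2. join L+W (d=10) ⇒ LW; edges |L|=5, |W|=5
  updated: d(AV,LW)=99/4, d(B,LW)=19, d(LW,S)=26
3. join B+LW (d=19) ⇒ BLW; edges |B|=19/2, |LW|=9/2
  updated: d(AV,BLW)=169/6, d(BLW,S)=91/3
4. join AV+BLW (d=169/6) ⇒ ABLVW; edges |AV|=127/12, |BLW|=55/12
  updated: d(ABLVW,S)=153/5
5. join ABLVW+S (d=153/5) ⇒ ABLSVW; edges |ABLVW|=73/60, |S|=153/10
final tree: (((A:7/2,V:7/2):127/12,(B:19/2,(L:5,W:5):9/2):55/12):73/60,S:153/10)
total length: 3761/60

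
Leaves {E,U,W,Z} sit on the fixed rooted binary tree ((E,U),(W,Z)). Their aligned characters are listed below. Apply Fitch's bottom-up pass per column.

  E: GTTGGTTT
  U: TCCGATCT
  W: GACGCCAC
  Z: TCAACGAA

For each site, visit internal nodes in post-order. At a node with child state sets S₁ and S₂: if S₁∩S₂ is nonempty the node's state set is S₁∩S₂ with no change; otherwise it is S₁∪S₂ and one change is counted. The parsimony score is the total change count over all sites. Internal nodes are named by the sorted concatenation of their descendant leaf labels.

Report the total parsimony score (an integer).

15

EU@0: {G} ∪ {T} = {G,T} (union, +1)
WZ@0: {G} ∪ {T} = {G,T} (union, +1)
EUWZ@0: {G,T} ∩ {G,T} = {G,T} (intersection, +0)
EU@1: {T} ∪ {C} = {C,T} (union, +1)
WZ@1: {A} ∪ {C} = {A,C} (union, +1)
EUWZ@1: {C,T} ∩ {A,C} = {C} (intersection, +0)
EU@2: {T} ∪ {C} = {C,T} (union, +1)
WZ@2: {C} ∪ {A} = {A,C} (union, +1)
EUWZ@2: {C,T} ∩ {A,C} = {C} (intersection, +0)
EU@3: {G} ∩ {G} = {G} (intersection, +0)
WZ@3: {G} ∪ {A} = {A,G} (union, +1)
EUWZ@3: {G} ∩ {A,G} = {G} (intersection, +0)
EU@4: {G} ∪ {A} = {A,G} (union, +1)
WZ@4: {C} ∩ {C} = {C} (intersection, +0)
EUWZ@4: {A,G} ∪ {C} = {A,C,G} (union, +1)
EU@5: {T} ∩ {T} = {T} (intersection, +0)
WZ@5: {C} ∪ {G} = {C,G} (union, +1)
EUWZ@5: {T} ∪ {C,G} = {C,G,T} (union, +1)
EU@6: {T} ∪ {C} = {C,T} (union, +1)
WZ@6: {A} ∩ {A} = {A} (intersection, +0)
EUWZ@6: {C,T} ∪ {A} = {A,C,T} (union, +1)
EU@7: {T} ∩ {T} = {T} (intersection, +0)
WZ@7: {C} ∪ {A} = {A,C} (union, +1)
EUWZ@7: {T} ∪ {A,C} = {A,C,T} (union, +1)
per-site changes: [2, 2, 2, 1, 2, 2, 2, 2]; total = 15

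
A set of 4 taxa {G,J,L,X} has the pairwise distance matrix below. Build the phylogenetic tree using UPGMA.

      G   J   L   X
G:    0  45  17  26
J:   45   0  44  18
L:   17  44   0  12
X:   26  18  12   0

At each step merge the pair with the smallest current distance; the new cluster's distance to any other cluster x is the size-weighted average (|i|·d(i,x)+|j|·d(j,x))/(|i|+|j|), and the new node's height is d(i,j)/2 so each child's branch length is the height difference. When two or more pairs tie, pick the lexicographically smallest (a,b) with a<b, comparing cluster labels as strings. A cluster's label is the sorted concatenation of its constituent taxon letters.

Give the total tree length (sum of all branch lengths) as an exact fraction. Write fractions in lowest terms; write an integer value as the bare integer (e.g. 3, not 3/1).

step 1: merge (L,X) at d=12; branch lengths L→6, X→6; new cluster LX
  updated: d(G,LX)=43/2, d(J,LX)=31
step 2: merge (G,LX) at d=43/2; branch lengths G→43/4, LX→19/4; new cluster GLX
  updated: d(GLX,J)=107/3
step 3: merge (GLX,J) at d=107/3; branch lengths GLX→85/12, J→107/6; new cluster GJLX
final tree: ((G:43/4,(L:6,X:6):19/4):85/12,J:107/6)
total length: 629/12

629/12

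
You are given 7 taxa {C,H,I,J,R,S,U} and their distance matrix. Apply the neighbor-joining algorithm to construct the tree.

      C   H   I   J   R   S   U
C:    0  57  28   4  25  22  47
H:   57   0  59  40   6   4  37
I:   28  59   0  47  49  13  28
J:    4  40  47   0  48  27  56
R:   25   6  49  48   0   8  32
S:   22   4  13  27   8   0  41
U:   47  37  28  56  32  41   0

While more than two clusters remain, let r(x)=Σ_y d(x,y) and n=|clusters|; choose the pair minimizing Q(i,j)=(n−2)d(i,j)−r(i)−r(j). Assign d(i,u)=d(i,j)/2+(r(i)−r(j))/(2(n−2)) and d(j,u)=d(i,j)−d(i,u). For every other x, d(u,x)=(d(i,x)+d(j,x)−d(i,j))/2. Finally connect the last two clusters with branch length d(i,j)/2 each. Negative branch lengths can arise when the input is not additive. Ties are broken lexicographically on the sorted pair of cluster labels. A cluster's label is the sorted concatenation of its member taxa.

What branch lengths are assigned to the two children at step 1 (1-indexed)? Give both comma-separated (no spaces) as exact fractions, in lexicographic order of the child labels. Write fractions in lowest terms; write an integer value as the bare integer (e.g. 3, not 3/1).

iteration 1: select C,J (d=4, Q=-385); attach at lengths (-19/10, 59/10); label the merged cluster CJ
  updated: d(CJ,H)=93/2, d(CJ,I)=71/2, d(CJ,R)=69/2, d(CJ,S)=45/2, d(CJ,U)=99/2
iteration 2: select I,U (d=28, Q=-260); attach at lengths (109/8, 115/8); label the merged cluster IU
  updated: d(CJ,IU)=57/2, d(H,IU)=34, d(IU,R)=53/2, d(IU,S)=13
iteration 3: select CJ,IU (d=57/2, Q=-297/2); attach at lengths (77/4, 37/4); label the merged cluster CIJU
  updated: d(CIJU,H)=26, d(CIJU,R)=65/4, d(CIJU,S)=7/2
iteration 4: select CIJU,S (d=7/2, Q=-217/4); attach at lengths (149/16, -93/16); label the merged cluster CIJSU
  updated: d(CIJSU,H)=53/4, d(CIJSU,R)=83/8
iteration 5: select CIJSU,H (d=53/4, Q=-237/8); attach at lengths (141/16, 71/16); label the merged cluster CHIJSU
  updated: d(CHIJSU,R)=25/16
iteration 6: select CHIJSU,R (d=25/16); attach at lengths (25/32, 25/32); label the merged cluster CHIJRSU
final tree: (((((C:-19/10,J:59/10):77/4,(I:109/8,U:115/8):37/4):149/16,S:-93/16):141/16,H:71/16):25/32,R:25/32)
total length: 1261/16

-19/10,59/10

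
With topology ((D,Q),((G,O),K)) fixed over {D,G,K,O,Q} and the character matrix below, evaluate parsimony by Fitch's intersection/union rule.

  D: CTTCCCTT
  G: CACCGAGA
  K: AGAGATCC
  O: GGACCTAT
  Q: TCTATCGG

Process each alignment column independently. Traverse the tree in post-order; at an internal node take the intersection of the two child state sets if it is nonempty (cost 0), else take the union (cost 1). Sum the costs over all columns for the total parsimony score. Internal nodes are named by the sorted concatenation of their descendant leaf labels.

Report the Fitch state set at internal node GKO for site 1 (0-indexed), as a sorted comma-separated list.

site 0, node DQ: D={C} ∪ Q={T} → {C,T} (+1)
site 0, node GO: G={C} ∪ O={G} → {C,G} (+1)
site 0, node GKO: GO={C,G} ∪ K={A} → {A,C,G} (+1)
site 0, node DGKOQ: DQ={C,T} ∩ GKO={A,C,G} → {C} (+0)
site 1, node DQ: D={T} ∪ Q={C} → {C,T} (+1)
site 1, node GO: G={A} ∪ O={G} → {A,G} (+1)
site 1, node GKO: GO={A,G} ∩ K={G} → {G} (+0)
site 1, node DGKOQ: DQ={C,T} ∪ GKO={G} → {C,G,T} (+1)
site 2, node DQ: D={T} ∩ Q={T} → {T} (+0)
site 2, node GO: G={C} ∪ O={A} → {A,C} (+1)
site 2, node GKO: GO={A,C} ∩ K={A} → {A} (+0)
site 2, node DGKOQ: DQ={T} ∪ GKO={A} → {A,T} (+1)
site 3, node DQ: D={C} ∪ Q={A} → {A,C} (+1)
site 3, node GO: G={C} ∩ O={C} → {C} (+0)
site 3, node GKO: GO={C} ∪ K={G} → {C,G} (+1)
site 3, node DGKOQ: DQ={A,C} ∩ GKO={C,G} → {C} (+0)
site 4, node DQ: D={C} ∪ Q={T} → {C,T} (+1)
site 4, node GO: G={G} ∪ O={C} → {C,G} (+1)
site 4, node GKO: GO={C,G} ∪ K={A} → {A,C,G} (+1)
site 4, node DGKOQ: DQ={C,T} ∩ GKO={A,C,G} → {C} (+0)
site 5, node DQ: D={C} ∩ Q={C} → {C} (+0)
site 5, node GO: G={A} ∪ O={T} → {A,T} (+1)
site 5, node GKO: GO={A,T} ∩ K={T} → {T} (+0)
site 5, node DGKOQ: DQ={C} ∪ GKO={T} → {C,T} (+1)
site 6, node DQ: D={T} ∪ Q={G} → {G,T} (+1)
site 6, node GO: G={G} ∪ O={A} → {A,G} (+1)
site 6, node GKO: GO={A,G} ∪ K={C} → {A,C,G} (+1)
site 6, node DGKOQ: DQ={G,T} ∩ GKO={A,C,G} → {G} (+0)
site 7, node DQ: D={T} ∪ Q={G} → {G,T} (+1)
site 7, node GO: G={A} ∪ O={T} → {A,T} (+1)
site 7, node GKO: GO={A,T} ∪ K={C} → {A,C,T} (+1)
site 7, node DGKOQ: DQ={G,T} ∩ GKO={A,C,T} → {T} (+0)
per-site changes: [3, 3, 2, 2, 3, 2, 3, 3]; total = 21

G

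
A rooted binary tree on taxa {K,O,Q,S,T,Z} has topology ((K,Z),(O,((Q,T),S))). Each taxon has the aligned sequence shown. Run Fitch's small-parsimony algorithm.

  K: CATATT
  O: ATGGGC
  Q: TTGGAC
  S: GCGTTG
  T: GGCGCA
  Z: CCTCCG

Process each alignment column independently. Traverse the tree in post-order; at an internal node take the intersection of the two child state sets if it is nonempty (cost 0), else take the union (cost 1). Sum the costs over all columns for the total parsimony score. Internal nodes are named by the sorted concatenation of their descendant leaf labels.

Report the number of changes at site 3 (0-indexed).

[col 0] KZ: children K:{C}, Z:{C} ∩→ {C}; cost 0
[col 0] QT: children Q:{T}, T:{G} ∪→ {G,T}; cost 1
[col 0] QST: children QT:{G,T}, S:{G} ∩→ {G}; cost 0
[col 0] OQST: children O:{A}, QST:{G} ∪→ {A,G}; cost 1
[col 0] KOQSTZ: children KZ:{C}, OQST:{A,G} ∪→ {A,C,G}; cost 1
[col 1] KZ: children K:{A}, Z:{C} ∪→ {A,C}; cost 1
[col 1] QT: children Q:{T}, T:{G} ∪→ {G,T}; cost 1
[col 1] QST: children QT:{G,T}, S:{C} ∪→ {C,G,T}; cost 1
[col 1] OQST: children O:{T}, QST:{C,G,T} ∩→ {T}; cost 0
[col 1] KOQSTZ: children KZ:{A,C}, OQST:{T} ∪→ {A,C,T}; cost 1
[col 2] KZ: children K:{T}, Z:{T} ∩→ {T}; cost 0
[col 2] QT: children Q:{G}, T:{C} ∪→ {C,G}; cost 1
[col 2] QST: children QT:{C,G}, S:{G} ∩→ {G}; cost 0
[col 2] OQST: children O:{G}, QST:{G} ∩→ {G}; cost 0
[col 2] KOQSTZ: children KZ:{T}, OQST:{G} ∪→ {G,T}; cost 1
[col 3] KZ: children K:{A}, Z:{C} ∪→ {A,C}; cost 1
[col 3] QT: children Q:{G}, T:{G} ∩→ {G}; cost 0
[col 3] QST: children QT:{G}, S:{T} ∪→ {G,T}; cost 1
[col 3] OQST: children O:{G}, QST:{G,T} ∩→ {G}; cost 0
[col 3] KOQSTZ: children KZ:{A,C}, OQST:{G} ∪→ {A,C,G}; cost 1
[col 4] KZ: children K:{T}, Z:{C} ∪→ {C,T}; cost 1
[col 4] QT: children Q:{A}, T:{C} ∪→ {A,C}; cost 1
[col 4] QST: children QT:{A,C}, S:{T} ∪→ {A,C,T}; cost 1
[col 4] OQST: children O:{G}, QST:{A,C,T} ∪→ {A,C,G,T}; cost 1
[col 4] KOQSTZ: children KZ:{C,T}, OQST:{A,C,G,T} ∩→ {C,T}; cost 0
[col 5] KZ: children K:{T}, Z:{G} ∪→ {G,T}; cost 1
[col 5] QT: children Q:{C}, T:{A} ∪→ {A,C}; cost 1
[col 5] QST: children QT:{A,C}, S:{G} ∪→ {A,C,G}; cost 1
[col 5] OQST: children O:{C}, QST:{A,C,G} ∩→ {C}; cost 0
[col 5] KOQSTZ: children KZ:{G,T}, OQST:{C} ∪→ {C,G,T}; cost 1
per-site changes: [3, 4, 2, 3, 4, 4]; total = 20

3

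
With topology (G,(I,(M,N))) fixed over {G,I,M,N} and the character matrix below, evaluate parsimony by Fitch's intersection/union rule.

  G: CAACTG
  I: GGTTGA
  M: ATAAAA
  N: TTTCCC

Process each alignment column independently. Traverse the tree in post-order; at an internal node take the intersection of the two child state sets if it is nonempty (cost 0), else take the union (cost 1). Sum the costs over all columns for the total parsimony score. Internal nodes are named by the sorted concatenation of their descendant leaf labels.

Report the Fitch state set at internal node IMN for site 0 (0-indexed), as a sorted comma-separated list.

MN@0: {A} ∪ {T} = {A,T} (union, +1)
IMN@0: {G} ∪ {A,T} = {A,G,T} (union, +1)
GIMN@0: {C} ∪ {A,G,T} = {A,C,G,T} (union, +1)
MN@1: {T} ∩ {T} = {T} (intersection, +0)
IMN@1: {G} ∪ {T} = {G,T} (union, +1)
GIMN@1: {A} ∪ {G,T} = {A,G,T} (union, +1)
MN@2: {A} ∪ {T} = {A,T} (union, +1)
IMN@2: {T} ∩ {A,T} = {T} (intersection, +0)
GIMN@2: {A} ∪ {T} = {A,T} (union, +1)
MN@3: {A} ∪ {C} = {A,C} (union, +1)
IMN@3: {T} ∪ {A,C} = {A,C,T} (union, +1)
GIMN@3: {C} ∩ {A,C,T} = {C} (intersection, +0)
MN@4: {A} ∪ {C} = {A,C} (union, +1)
IMN@4: {G} ∪ {A,C} = {A,C,G} (union, +1)
GIMN@4: {T} ∪ {A,C,G} = {A,C,G,T} (union, +1)
MN@5: {A} ∪ {C} = {A,C} (union, +1)
IMN@5: {A} ∩ {A,C} = {A} (intersection, +0)
GIMN@5: {G} ∪ {A} = {A,G} (union, +1)
per-site changes: [3, 2, 2, 2, 3, 2]; total = 14

A,G,T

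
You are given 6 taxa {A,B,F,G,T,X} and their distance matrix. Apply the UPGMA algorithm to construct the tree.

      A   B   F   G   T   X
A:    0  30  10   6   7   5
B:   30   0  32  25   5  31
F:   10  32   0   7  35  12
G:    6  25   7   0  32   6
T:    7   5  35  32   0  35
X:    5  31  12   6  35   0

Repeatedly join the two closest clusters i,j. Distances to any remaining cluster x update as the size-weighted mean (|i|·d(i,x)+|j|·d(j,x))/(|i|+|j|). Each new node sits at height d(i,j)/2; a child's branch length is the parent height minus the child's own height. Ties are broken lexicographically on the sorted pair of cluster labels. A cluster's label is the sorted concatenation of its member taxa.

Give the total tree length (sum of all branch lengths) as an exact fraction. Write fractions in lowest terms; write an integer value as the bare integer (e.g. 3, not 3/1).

1. join A+X (d=5) ⇒ AX; edges |A|=5/2, |X|=5/2
  updated: d(AX,B)=61/2, d(AX,F)=11, d(AX,G)=6, d(AX,T)=21
2. join B+T (d=5) ⇒ BT; edges |B|=5/2, |T|=5/2
  updated: d(AX,BT)=103/4, d(BT,F)=67/2, d(BT,G)=57/2
3. join AX+G (d=6) ⇒ AGX; edges |AX|=1/2, |G|=3
  updated: d(AGX,BT)=80/3, d(AGX,F)=29/3
4. join AGX+F (d=29/3) ⇒ AFGX; edges |AGX|=11/6, |F|=29/6
  updated: d(AFGX,BT)=227/8
5. join AFGX+BT (d=227/8) ⇒ ABFGTX; edges |AFGX|=449/48, |BT|=187/16
final tree: ((((A:5/2,X:5/2):1/2,G:3):11/6,F:29/6):449/48,(B:5/2,T:5/2):187/16)
total length: 989/24

989/24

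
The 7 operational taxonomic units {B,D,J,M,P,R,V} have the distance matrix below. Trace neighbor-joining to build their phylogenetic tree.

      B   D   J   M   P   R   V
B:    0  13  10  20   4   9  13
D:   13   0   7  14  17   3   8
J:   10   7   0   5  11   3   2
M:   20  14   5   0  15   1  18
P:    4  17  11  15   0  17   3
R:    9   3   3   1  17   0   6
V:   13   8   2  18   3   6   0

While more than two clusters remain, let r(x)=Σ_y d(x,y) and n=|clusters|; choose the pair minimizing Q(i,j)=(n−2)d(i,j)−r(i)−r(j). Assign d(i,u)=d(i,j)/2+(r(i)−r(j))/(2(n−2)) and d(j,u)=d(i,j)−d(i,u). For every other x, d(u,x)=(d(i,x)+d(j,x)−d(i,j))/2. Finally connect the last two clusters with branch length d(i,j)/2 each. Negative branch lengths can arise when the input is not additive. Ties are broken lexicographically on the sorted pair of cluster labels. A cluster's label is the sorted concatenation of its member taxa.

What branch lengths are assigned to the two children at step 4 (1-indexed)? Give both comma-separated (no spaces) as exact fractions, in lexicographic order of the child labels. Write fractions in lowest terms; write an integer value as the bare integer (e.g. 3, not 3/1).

85/32,-13/32

1. join B+P (d=4, Q=-116) ⇒ BP; edges |B|=11/5, |P|=9/5
  updated: d(BP,D)=13, d(BP,J)=17/2, d(BP,M)=31/2, d(BP,R)=11, d(BP,V)=6
2. join M+R (d=1, Q=-147/2) ⇒ MR; edges |M|=67/16, |R|=-51/16
  updated: d(BP,MR)=51/4, d(D,MR)=8, d(J,MR)=7/2, d(MR,V)=23/2
3. join BP+V (d=6, Q=-199/4) ⇒ BPV; edges |BP|=41/8, |V|=7/8
  updated: d(BPV,D)=15/2, d(BPV,J)=9/4, d(BPV,MR)=73/8
4. join BPV+J (d=9/4, Q=-217/8) ⇒ BJPV; edges |BPV|=85/32, |J|=-13/32
  updated: d(BJPV,D)=49/8, d(BJPV,MR)=83/16
5. join BJPV+D (d=49/8, Q=-309/16) ⇒ BDJPV; edges |BJPV|=53/32, |D|=143/32
  updated: d(BDJPV,MR)=113/32
6. join BDJPV+MR (d=113/32) ⇒ BDJMPRV; edges |BDJPV|=113/64, |MR|=113/64
final tree: (((((B:11/5,P:9/5):41/8,V:7/8):85/32,J:-13/32):53/32,D:143/32):113/64,(M:67/16,R:-51/16):113/64)
total length: 733/32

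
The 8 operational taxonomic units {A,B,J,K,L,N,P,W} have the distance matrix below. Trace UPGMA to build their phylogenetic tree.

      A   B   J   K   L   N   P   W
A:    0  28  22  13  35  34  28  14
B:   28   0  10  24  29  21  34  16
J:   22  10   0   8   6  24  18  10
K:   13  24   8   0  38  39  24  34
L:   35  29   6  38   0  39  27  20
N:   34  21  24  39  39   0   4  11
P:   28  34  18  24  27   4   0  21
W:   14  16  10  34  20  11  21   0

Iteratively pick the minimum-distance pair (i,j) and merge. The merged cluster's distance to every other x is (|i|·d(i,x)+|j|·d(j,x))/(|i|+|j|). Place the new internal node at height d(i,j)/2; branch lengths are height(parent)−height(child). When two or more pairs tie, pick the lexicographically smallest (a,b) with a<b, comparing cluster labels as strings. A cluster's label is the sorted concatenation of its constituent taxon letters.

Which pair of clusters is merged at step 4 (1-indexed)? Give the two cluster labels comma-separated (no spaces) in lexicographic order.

JL,W

step 1: merge (N,P) at d=4; branch lengths N→2, P→2; new cluster NP
  updated: d(A,NP)=31, d(B,NP)=55/2, d(J,NP)=21, d(K,NP)=63/2, d(L,NP)=33, d(NP,W)=16
step 2: merge (J,L) at d=6; branch lengths J→3, L→3; new cluster JL
  updated: d(A,JL)=57/2, d(B,JL)=39/2, d(JL,K)=23, d(JL,NP)=27, d(JL,W)=15
step 3: merge (A,K) at d=13; branch lengths A→13/2, K→13/2; new cluster AK
  updated: d(AK,B)=26, d(AK,JL)=103/4, d(AK,NP)=125/4, d(AK,W)=24
step 4: merge (JL,W) at d=15; branch lengths JL→9/2, W→15/2; new cluster JLW
  updated: d(AK,JLW)=151/6, d(B,JLW)=55/3, d(JLW,NP)=70/3
step 5: merge (B,JLW) at d=55/3; branch lengths B→55/6, JLW→5/3; new cluster BJLW
  updated: d(AK,BJLW)=203/8, d(BJLW,NP)=195/8
step 6: merge (BJLW,NP) at d=195/8; branch lengths BJLW→145/48, NP→163/16; new cluster BJLNPW
  updated: d(AK,BJLNPW)=82/3
step 7: merge (AK,BJLNPW) at d=82/3; branch lengths AK→43/6, BJLNPW→71/48; new cluster ABJKLNPW
final tree: ((A:13/2,K:13/2):43/6,((B:55/6,((J:3,L:3):9/2,W:15/2):5/3):145/48,(N:2,P:2):163/16):71/48)
total length: 1083/16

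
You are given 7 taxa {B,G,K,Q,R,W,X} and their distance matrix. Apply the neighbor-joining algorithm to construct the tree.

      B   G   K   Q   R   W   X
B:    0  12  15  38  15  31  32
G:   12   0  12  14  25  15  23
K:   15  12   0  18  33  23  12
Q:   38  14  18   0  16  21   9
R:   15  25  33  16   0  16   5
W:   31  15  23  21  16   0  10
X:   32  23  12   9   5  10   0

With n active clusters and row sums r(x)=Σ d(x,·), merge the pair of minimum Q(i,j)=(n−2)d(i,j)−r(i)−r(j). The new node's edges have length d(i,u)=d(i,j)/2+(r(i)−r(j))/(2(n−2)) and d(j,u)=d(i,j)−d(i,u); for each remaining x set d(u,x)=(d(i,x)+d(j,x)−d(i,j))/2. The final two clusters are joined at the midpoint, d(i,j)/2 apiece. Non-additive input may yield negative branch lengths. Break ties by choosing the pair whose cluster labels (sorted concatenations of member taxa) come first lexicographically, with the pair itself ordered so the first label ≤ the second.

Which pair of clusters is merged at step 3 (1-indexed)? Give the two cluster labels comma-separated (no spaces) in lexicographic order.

1. join B+G (d=12, Q=-184) ⇒ BG; edges |B|=51/5, |G|=9/5
  updated: d(BG,K)=15/2, d(BG,Q)=20, d(BG,R)=14, d(BG,W)=17, d(BG,X)=43/2
2. join BG+K (d=15/2, Q=-287/2) ⇒ BGK; edges |BG|=33/16, |K|=87/16
  updated: d(BGK,Q)=61/4, d(BGK,R)=79/4, d(BGK,W)=65/4, d(BGK,X)=13
3. join BGK+Q (d=61/4, Q=-319/4) ⇒ BGKQ; edges |BGK|=65/8, |Q|=57/8
  updated: d(BGKQ,R)=41/4, d(BGKQ,W)=11, d(BGKQ,X)=27/8
4. join BGKQ+W (d=11, Q=-317/8) ⇒ BGKQW; edges |BGKQ|=77/32, |W|=275/32
  updated: d(BGKQW,R)=61/8, d(BGKQW,X)=19/16
5. join BGKQW+R (d=61/8, Q=-221/16) ⇒ BGKQRW; edges |BGKQW|=61/32, |R|=183/32
  updated: d(BGKQRW,X)=-23/32
6. join BGKQRW+X (d=-23/32) ⇒ BGKQRWX; edges |BGKQRW|=-23/64, |X|=-23/64
final tree: ((((((B:51/5,G:9/5):33/16,K:87/16):65/8,Q:57/8):77/32,W:275/32):61/32,R:183/32):-23/64,X:-23/64)
total length: 1685/32

BGK,Q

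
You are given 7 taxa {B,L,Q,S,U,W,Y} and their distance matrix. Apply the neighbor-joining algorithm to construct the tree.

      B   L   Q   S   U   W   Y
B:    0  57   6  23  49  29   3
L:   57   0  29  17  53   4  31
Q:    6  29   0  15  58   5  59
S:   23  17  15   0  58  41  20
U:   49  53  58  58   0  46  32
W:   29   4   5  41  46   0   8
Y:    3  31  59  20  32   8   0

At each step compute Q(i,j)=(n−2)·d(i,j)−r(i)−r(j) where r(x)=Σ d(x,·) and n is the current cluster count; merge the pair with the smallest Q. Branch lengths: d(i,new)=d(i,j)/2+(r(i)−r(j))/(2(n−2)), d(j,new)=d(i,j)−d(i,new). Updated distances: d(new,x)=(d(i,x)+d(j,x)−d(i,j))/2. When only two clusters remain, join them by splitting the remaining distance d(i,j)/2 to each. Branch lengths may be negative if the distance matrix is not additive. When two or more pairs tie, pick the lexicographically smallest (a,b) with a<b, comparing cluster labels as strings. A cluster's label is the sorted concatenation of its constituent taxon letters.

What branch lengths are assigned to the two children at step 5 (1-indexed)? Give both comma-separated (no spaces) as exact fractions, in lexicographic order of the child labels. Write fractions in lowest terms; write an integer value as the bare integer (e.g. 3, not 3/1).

109/16,497/16

step 1: merge (B,Q) at d=6, Q=-309; branch lengths B→5/2, Q→7/2; new cluster BQ
  updated: d(BQ,L)=40, d(BQ,S)=16, d(BQ,U)=101/2, d(BQ,W)=14, d(BQ,Y)=28
step 2: merge (L,W) at d=4, Q=-242; branch lengths L→6, W→-2; new cluster LW
  updated: d(BQ,LW)=25, d(LW,S)=27, d(LW,U)=95/2, d(LW,Y)=35/2
step 3: merge (BQ,S) at d=16, Q=-385/2; branch lengths BQ→31/4, S→33/4; new cluster BQS
  updated: d(BQS,LW)=18, d(BQS,U)=185/4, d(BQS,Y)=16
step 4: merge (BQS,LW) at d=18, Q=-509/4; branch lengths BQS→133/16, LW→155/16; new cluster BLQSW
  updated: d(BLQSW,U)=303/8, d(BLQSW,Y)=31/4
step 5: merge (BLQSW,U) at d=303/8, Q=-621/8; branch lengths BLQSW→109/16, U→497/16; new cluster BLQSUW
  updated: d(BLQSUW,Y)=15/16
step 6: merge (BLQSUW,Y) at d=15/16; branch lengths BLQSUW→15/32, Y→15/32; new cluster BLQSUWY
final tree: (((((B:5/2,Q:7/2):31/4,S:33/4):133/16,(L:6,W:-2):155/16):109/16,U:497/16):15/32,Y:15/32)
total length: 1325/16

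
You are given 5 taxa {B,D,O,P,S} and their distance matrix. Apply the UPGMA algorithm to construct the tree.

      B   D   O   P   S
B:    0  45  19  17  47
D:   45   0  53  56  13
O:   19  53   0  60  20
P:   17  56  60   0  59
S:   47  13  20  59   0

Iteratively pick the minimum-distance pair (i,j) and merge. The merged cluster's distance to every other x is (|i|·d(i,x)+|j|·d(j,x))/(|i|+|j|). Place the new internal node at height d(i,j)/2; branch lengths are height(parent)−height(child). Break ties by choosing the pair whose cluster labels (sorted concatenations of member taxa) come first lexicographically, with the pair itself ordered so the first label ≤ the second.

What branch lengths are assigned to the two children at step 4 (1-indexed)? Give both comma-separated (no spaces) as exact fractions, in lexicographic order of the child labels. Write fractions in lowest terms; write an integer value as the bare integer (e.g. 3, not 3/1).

step 1: merge (D,S) at d=13; branch lengths D→13/2, S→13/2; new cluster DS
  updated: d(B,DS)=46, d(DS,O)=73/2, d(DS,P)=115/2
step 2: merge (B,P) at d=17; branch lengths B→17/2, P→17/2; new cluster BP
  updated: d(BP,DS)=207/4, d(BP,O)=79/2
step 3: merge (DS,O) at d=73/2; branch lengths DS→47/4, O→73/4; new cluster DOS
  updated: d(BP,DOS)=143/3
step 4: merge (BP,DOS) at d=143/3; branch lengths BP→46/3, DOS→67/12; new cluster BDOPS
final tree: ((B:17/2,P:17/2):46/3,((D:13/2,S:13/2):47/4,O:73/4):67/12)
total length: 971/12

46/3,67/12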